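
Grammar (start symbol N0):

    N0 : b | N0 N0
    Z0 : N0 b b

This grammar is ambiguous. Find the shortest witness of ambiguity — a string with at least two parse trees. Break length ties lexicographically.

b b b

length 1: no string has ≥2 trees
length 2: no string has ≥2 trees
length 3: b b b has 2 parse trees

Two derivations of b b b:
  N0 ⇒ N0 N0 ⇒ b N0 ⇒ b N0 N0 ⇒ b b N0 ⇒ b b b
  N0 ⇒ N0 N0 ⇒ N0 N0 N0 ⇒ b N0 N0 ⇒ b b N0 ⇒ b b b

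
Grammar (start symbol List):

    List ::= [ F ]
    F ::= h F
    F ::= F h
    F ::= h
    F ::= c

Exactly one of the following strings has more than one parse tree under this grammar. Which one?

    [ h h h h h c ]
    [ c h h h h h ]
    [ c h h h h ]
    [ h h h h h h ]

[ h h h h h h ]

[ h h h h h c ]: 1 tree
[ c h h h h h ]: 1 tree
[ c h h h h ]: 1 tree
[ h h h h h h ]: 32 trees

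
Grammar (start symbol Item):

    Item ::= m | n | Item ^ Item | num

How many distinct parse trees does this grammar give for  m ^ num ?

Parse trees for m ^ num:
  [Item [Item m] ^ [Item num]]

1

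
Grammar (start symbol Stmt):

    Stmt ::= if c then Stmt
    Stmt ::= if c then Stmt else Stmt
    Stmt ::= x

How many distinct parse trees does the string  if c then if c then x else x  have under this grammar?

Parse trees for if c then if c then x else x:
  [Stmt if c then [Stmt if c then [Stmt x] else [Stmt x]]]
  [Stmt if c then [Stmt if c then [Stmt x]] else [Stmt x]]

2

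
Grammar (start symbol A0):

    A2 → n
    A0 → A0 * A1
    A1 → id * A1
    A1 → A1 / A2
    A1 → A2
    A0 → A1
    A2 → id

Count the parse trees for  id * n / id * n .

Parse trees for id * n / id * n:
  [A0 [A0 [A0 [A1 [A2 id]]] * [A1 [A1 [A2 n]] / [A2 id]]] * [A1 [A2 n]]]
  [A0 [A0 [A1 id * [A1 [A1 [A2 n]] / [A2 id]]]] * [A1 [A2 n]]]
  [A0 [A0 [A1 [A1 id * [A1 [A2 n]]] / [A2 id]]] * [A1 [A2 n]]]

3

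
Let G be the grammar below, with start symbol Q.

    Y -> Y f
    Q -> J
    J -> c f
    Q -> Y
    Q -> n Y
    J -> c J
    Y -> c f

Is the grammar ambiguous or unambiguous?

Witness: c f

Derivation 1: Q ⇒ J ⇒ c f
Derivation 2: Q ⇒ Y ⇒ c f

Two distinct leftmost derivations for the same string.

Ambiguous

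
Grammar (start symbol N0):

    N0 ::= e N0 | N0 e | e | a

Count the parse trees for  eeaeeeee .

Parse trees for eeaeeeee (showing first 6 of 21):
  [N0 e [N0 e [N0 [N0 [N0 [N0 [N0 [N0 a] e] e] e] e] e]]]
  [N0 e [N0 [N0 e [N0 [N0 [N0 [N0 [N0 a] e] e] e] e]] e]]
  [N0 e [N0 [N0 [N0 e [N0 [N0 [N0 [N0 a] e] e] e]] e] e]]
  [N0 e [N0 [N0 [N0 [N0 e [N0 [N0 [N0 a] e] e]] e] e] e]]
  [N0 e [N0 [N0 [N0 [N0 [N0 e [N0 [N0 a] e]] e] e] e] e]]
  [N0 e [N0 [N0 [N0 [N0 [N0 [N0 e [N0 a]] e] e] e] e] e]]

21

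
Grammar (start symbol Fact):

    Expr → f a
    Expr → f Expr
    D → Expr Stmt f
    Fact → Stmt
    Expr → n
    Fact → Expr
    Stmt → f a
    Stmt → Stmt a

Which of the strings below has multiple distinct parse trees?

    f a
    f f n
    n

f a: 2 trees
f f n: 1 tree
n: 1 tree

f a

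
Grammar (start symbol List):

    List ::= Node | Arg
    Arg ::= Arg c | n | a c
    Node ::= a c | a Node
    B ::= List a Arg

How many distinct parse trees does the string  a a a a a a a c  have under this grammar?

1

Parse trees for a a a a a a a c:
  [List [Node a [Node a [Node a [Node a [Node a [Node a [Node a c]]]]]]]]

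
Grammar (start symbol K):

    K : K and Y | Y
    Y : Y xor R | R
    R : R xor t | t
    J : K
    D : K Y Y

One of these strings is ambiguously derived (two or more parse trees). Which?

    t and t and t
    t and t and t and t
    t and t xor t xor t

t and t xor t xor t

t and t and t: 1 tree
t and t and t and t: 1 tree
t and t xor t xor t: 4 trees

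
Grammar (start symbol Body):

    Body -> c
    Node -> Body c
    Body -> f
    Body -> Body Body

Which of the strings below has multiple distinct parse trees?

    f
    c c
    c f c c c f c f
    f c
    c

c f c c c f c f

f: 1 tree
c c: 1 tree
c f c c c f c f: 429 trees
f c: 1 tree
c: 1 tree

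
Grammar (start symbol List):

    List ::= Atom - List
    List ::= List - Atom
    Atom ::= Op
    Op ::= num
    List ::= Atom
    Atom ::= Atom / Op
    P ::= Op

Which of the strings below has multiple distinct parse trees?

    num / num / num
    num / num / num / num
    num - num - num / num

num / num / num: 1 tree
num / num / num / num: 1 tree
num - num - num / num: 4 trees

num - num - num / num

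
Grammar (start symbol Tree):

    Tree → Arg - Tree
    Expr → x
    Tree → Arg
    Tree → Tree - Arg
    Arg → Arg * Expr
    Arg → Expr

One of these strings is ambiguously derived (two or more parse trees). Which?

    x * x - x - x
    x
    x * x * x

x * x - x - x: 4 trees
x: 1 tree
x * x * x: 1 tree

x * x - x - x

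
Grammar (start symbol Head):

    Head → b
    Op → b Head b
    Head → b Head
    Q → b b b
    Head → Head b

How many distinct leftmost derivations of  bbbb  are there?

Parse trees for bbbb:
  [Head b [Head b [Head b [Head b]]]]
  [Head b [Head b [Head [Head b] b]]]
  [Head b [Head [Head b [Head b]] b]]
  [Head b [Head [Head [Head b] b] b]]
  [Head [Head b [Head b [Head b]]] b]
  [Head [Head b [Head [Head b] b]] b]
  [Head [Head [Head b [Head b]] b] b]
  [Head [Head [Head [Head b] b] b] b]

8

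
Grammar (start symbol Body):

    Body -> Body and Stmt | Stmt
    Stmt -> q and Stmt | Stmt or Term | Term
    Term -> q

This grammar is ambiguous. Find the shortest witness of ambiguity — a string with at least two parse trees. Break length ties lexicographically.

length 1: no string has ≥2 trees
length 3: q and q has 2 parse trees

Two derivations of q and q:
  Body ⇒ Body and Stmt ⇒ Stmt and Stmt ⇒ Term and Stmt ⇒ q and Stmt ⇒ q and Term ⇒ q and q
  Body ⇒ Stmt ⇒ q and Stmt ⇒ q and Term ⇒ q and q

q and q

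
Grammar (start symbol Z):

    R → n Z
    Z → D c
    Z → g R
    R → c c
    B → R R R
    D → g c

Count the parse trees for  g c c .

Parse trees for g c c:
  [Z [D g c] c]
  [Z g [R c c]]

2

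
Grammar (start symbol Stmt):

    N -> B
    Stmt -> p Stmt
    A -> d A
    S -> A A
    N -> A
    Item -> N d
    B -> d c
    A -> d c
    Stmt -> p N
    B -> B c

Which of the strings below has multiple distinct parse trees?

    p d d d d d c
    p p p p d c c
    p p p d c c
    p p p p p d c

p p p p p d c

p d d d d d c: 1 tree
p p p p d c c: 1 tree
p p p d c c: 1 tree
p p p p p d c: 2 trees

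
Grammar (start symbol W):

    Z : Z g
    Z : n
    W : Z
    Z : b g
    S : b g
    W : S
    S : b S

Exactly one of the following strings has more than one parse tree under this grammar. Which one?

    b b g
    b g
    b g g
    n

b g

b b g: 1 tree
b g: 2 trees
b g g: 1 tree
n: 1 tree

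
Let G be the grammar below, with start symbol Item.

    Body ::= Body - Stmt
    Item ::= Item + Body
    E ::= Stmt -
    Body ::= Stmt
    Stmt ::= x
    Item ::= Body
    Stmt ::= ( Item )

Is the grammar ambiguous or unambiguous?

Unambiguous

Only Item, Body, Stmt are reachable from Item; ignoring the rest: The grammar is stratified — Item handles '+' (left-recursive), Body handles '-', Stmt atoms. Each operator has a fixed associativity and precedence level, so every string has one parse.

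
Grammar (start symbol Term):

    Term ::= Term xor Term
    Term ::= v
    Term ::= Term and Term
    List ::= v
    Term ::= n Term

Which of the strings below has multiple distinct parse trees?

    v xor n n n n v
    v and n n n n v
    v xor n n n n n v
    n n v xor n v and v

n n v xor n v and v

v xor n n n n v: 1 tree
v and n n n n v: 1 tree
v xor n n n n n v: 1 tree
n n v xor n v and v: 12 trees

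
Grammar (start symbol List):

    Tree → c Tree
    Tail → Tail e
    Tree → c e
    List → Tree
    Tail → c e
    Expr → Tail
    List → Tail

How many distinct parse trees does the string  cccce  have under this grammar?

1

Parse trees for cccce:
  [List [Tree c [Tree c [Tree c [Tree c e]]]]]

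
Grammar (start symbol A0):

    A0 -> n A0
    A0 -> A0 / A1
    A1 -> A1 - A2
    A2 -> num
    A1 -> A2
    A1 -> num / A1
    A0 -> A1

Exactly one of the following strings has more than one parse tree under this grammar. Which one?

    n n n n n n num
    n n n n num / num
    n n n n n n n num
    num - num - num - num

n n n n n n num: 1 tree
n n n n num / num: 6 trees
n n n n n n n num: 1 tree
num - num - num - num: 1 tree

n n n n num / num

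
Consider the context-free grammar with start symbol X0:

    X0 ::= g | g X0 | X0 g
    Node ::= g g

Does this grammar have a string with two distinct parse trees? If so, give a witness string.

Ambiguous

Witness: g g

Derivation 1: X0 ⇒ g X0 ⇒ g g
Derivation 2: X0 ⇒ X0 g ⇒ g g

Two distinct leftmost derivations for the same string.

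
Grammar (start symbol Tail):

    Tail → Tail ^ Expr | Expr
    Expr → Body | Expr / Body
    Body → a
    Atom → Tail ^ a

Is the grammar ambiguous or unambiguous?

Unambiguous

(Atom is unreachable from Tail, so its rules don't affect L(Tail).) This is a standard precedence ladder (Tail over Expr over Body), with each level left-recursive on its own operator ('^' at Tail, '/' at Expr). That structure is LR(1), hence unambiguous.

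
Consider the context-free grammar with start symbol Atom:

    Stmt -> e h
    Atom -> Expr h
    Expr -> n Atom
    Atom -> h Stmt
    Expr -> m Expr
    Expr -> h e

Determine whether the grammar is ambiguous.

Ambiguous

Witness: h e h

Derivation 1: Atom ⇒ Expr h ⇒ h e h
Derivation 2: Atom ⇒ h Stmt ⇒ h e h

Two distinct leftmost derivations for the same string.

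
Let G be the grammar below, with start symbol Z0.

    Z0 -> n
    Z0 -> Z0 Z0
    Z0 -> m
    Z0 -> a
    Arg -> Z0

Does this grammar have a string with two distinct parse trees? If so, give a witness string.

Witness: a a a

Derivation 1: Z0 ⇒ Z0 Z0 ⇒ Z0 Z0 Z0 ⇒ a Z0 Z0 ⇒ a a Z0 ⇒ a a a
Derivation 2: Z0 ⇒ Z0 Z0 ⇒ a Z0 ⇒ a Z0 Z0 ⇒ a a Z0 ⇒ a a a

Two distinct leftmost derivations for the same string.

Ambiguous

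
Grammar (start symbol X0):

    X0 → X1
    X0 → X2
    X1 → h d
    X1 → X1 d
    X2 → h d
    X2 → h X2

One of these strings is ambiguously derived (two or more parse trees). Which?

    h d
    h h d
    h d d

h d

h d: 2 trees
h h d: 1 tree
h d d: 1 tree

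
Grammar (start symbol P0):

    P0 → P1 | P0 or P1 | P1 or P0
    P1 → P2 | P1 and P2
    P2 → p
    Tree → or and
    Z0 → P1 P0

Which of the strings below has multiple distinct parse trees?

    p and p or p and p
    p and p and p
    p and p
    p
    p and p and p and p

p and p or p and p: 2 trees
p and p and p: 1 tree
p and p: 1 tree
p: 1 tree
p and p and p and p: 1 tree

p and p or p and p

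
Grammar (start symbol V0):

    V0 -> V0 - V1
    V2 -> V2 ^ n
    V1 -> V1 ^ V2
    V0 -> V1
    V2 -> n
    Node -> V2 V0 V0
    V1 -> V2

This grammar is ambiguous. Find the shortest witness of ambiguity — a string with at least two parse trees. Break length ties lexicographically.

length 1: no string has ≥2 trees
length 3: n ^ n has 2 parse trees

Two derivations of n ^ n:
  V0 ⇒ V1 ⇒ V1 ^ V2 ⇒ V2 ^ V2 ⇒ n ^ V2 ⇒ n ^ n
  V0 ⇒ V1 ⇒ V2 ⇒ V2 ^ n ⇒ n ^ n

n ^ n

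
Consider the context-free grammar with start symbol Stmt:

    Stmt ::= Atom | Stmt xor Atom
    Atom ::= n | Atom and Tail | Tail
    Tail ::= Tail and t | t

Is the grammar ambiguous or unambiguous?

Witness: t and t

Derivation 1: Stmt ⇒ Atom ⇒ Atom and Tail ⇒ Tail and Tail ⇒ t and Tail ⇒ t and t
Derivation 2: Stmt ⇒ Atom ⇒ Tail ⇒ Tail and t ⇒ t and t

Two distinct leftmost derivations for the same string.

Ambiguous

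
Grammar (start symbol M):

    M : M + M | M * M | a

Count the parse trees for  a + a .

1

Parse trees for a + a:
  [M [M a] + [M a]]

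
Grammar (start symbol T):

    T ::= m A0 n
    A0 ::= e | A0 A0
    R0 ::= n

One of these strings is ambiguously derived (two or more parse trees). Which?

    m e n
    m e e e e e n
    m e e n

m e n: 1 tree
m e e e e e n: 14 trees
m e e n: 1 tree

m e e e e e n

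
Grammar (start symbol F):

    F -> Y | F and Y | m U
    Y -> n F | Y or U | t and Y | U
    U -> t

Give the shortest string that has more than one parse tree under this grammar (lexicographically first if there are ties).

length 1: no string has ≥2 trees
length 2: no string has ≥2 trees
length 3: t and t has 2 parse trees

Two derivations of t and t:
  F ⇒ Y ⇒ t and Y ⇒ t and U ⇒ t and t
  F ⇒ F and Y ⇒ Y and Y ⇒ U and Y ⇒ t and Y ⇒ t and U ⇒ t and t

t and t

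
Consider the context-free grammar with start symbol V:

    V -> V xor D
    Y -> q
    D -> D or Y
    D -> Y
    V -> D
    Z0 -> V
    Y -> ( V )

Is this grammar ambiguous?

Unambiguous

(Z0 is unreachable from V, so its rules don't affect L(V).) This is a standard precedence ladder (V over D over Y), with each level left-recursive on its own operator ('xor' at V, 'or' at D). That structure is LR(1), hence unambiguous.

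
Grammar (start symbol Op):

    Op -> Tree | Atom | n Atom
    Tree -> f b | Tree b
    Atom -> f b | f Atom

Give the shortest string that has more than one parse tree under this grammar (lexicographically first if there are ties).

length 2: f b has 2 parse trees

Two derivations of f b:
  Op ⇒ Tree ⇒ f b
  Op ⇒ Atom ⇒ f b

f b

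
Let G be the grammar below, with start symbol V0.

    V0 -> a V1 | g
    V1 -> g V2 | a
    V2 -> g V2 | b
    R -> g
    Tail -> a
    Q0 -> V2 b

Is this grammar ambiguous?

Unambiguous

Only V0, V1, V2 are reachable from V0; ignoring the rest: Each reachable nonterminal has at most one production per leading terminal, and all productions are right-linear; the derivation is determined token-by-token.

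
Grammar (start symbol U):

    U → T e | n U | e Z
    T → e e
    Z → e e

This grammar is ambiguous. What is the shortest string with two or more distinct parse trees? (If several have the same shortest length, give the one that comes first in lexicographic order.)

e e e

length 3: e e e has 2 parse trees

Two derivations of e e e:
  U ⇒ T e ⇒ e e e
  U ⇒ e Z ⇒ e e e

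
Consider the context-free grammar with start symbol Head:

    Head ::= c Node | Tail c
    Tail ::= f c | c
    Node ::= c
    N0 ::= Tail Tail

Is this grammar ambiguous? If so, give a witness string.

Ambiguous

Witness: c c

Derivation 1: Head ⇒ c Node ⇒ c c
Derivation 2: Head ⇒ Tail c ⇒ c c

Two distinct leftmost derivations for the same string.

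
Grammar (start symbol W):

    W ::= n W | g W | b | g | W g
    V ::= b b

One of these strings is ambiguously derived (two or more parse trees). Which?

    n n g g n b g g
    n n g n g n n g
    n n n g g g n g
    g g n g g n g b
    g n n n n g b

n n g g n b g g: 21 trees
n n g n g n n g: 1 tree
n n n g g g n g: 1 tree
g g n g g n g b: 1 tree
g n n n n g b: 1 tree

n n g g n b g g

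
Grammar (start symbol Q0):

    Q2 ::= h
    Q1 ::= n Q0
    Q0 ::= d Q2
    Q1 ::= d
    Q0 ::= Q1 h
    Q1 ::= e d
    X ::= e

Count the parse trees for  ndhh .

Parse trees for ndhh:
  [Q0 [Q1 n [Q0 d [Q2 h]]] h]
  [Q0 [Q1 n [Q0 [Q1 d] h]] h]

2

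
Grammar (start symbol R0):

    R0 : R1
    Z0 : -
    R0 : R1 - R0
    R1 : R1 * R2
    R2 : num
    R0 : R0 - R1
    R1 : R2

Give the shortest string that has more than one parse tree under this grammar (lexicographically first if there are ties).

num - num

length 1: no string has ≥2 trees
length 3: num - num has 2 parse trees

Two derivations of num - num:
  R0 ⇒ R1 - R0 ⇒ R2 - R0 ⇒ num - R0 ⇒ num - R1 ⇒ num - R2 ⇒ num - num
  R0 ⇒ R0 - R1 ⇒ R1 - R1 ⇒ R2 - R1 ⇒ num - R1 ⇒ num - R2 ⇒ num - num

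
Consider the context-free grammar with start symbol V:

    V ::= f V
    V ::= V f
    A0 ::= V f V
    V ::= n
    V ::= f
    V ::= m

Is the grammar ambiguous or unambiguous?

Ambiguous

Witness: f f

Derivation 1: V ⇒ f V ⇒ f f
Derivation 2: V ⇒ V f ⇒ f f

Two distinct leftmost derivations for the same string.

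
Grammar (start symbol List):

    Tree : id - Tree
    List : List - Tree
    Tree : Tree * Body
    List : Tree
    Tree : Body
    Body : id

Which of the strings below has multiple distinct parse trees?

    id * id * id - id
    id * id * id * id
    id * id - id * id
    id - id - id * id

id - id - id * id

id * id * id - id: 1 tree
id * id * id * id: 1 tree
id * id - id * id: 1 tree
id - id - id * id: 7 trees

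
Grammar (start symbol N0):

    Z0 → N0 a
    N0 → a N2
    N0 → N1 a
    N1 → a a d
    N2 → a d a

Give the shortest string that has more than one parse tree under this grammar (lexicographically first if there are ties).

a a d a

length 4: a a d a has 2 parse trees

Two derivations of a a d a:
  N0 ⇒ a N2 ⇒ a a d a
  N0 ⇒ N1 a ⇒ a a d a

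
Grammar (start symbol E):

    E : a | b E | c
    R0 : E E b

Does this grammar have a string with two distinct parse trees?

Only E is reachable from E; ignoring the rest: The reachable rules are right-linear with at most one rule per (nonterminal, next-terminal) pair. Each input token forces the next rule, so parsing is deterministic.

Unambiguous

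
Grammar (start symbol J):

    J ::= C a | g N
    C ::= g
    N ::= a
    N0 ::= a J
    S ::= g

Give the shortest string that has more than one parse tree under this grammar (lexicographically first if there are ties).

g a

length 2: g a has 2 parse trees

Two derivations of g a:
  J ⇒ C a ⇒ g a
  J ⇒ g N ⇒ g a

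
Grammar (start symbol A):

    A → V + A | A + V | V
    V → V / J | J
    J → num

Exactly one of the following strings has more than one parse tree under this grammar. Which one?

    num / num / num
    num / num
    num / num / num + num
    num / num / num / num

num / num / num + num

num / num / num: 1 tree
num / num: 1 tree
num / num / num + num: 2 trees
num / num / num / num: 1 tree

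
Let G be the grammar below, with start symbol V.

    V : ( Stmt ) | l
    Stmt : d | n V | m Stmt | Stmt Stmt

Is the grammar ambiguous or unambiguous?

Witness: ( d d d )

Derivation 1: V ⇒ ( Stmt ) ⇒ ( Stmt Stmt ) ⇒ ( d Stmt ) ⇒ ( d Stmt Stmt ) ⇒ ( d d Stmt ) ⇒ ( d d d )
Derivation 2: V ⇒ ( Stmt ) ⇒ ( Stmt Stmt ) ⇒ ( Stmt Stmt Stmt ) ⇒ ( d Stmt Stmt ) ⇒ ( d d Stmt ) ⇒ ( d d d )

Two distinct leftmost derivations for the same string.

Ambiguous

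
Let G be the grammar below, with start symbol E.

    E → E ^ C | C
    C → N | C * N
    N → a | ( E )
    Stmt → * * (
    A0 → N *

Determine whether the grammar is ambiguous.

(Stmt, A0 are unreachable from E, so their rules don't affect L(E).) The grammar is stratified — E handles '^' (left-recursive), C handles '*', N atoms. Each operator has a fixed associativity and precedence level, so every string has one parse.

Unambiguous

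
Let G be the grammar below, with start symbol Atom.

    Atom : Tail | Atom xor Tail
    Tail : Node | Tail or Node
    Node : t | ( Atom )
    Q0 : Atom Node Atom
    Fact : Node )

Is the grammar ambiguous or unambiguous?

(Q0, Fact are unreachable from Atom, so their rules don't affect L(Atom).) The grammar is stratified — Atom handles 'xor' (left-recursive), Tail handles 'or', Node atoms. Each operator has a fixed associativity and precedence level, so every string has one parse.

Unambiguous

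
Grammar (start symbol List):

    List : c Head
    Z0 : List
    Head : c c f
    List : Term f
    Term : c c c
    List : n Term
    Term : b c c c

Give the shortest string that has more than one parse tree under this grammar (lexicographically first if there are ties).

length 4: c c c f has 2 parse trees

Two derivations of c c c f:
  List ⇒ c Head ⇒ c c c f
  List ⇒ Term f ⇒ c c c f

c c c f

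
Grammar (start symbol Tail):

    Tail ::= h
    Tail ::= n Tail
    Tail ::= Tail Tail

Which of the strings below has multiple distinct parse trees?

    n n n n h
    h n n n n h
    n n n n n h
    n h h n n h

n n n n h: 1 tree
h n n n n h: 1 tree
n n n n n h: 1 tree
n h h n n h: 5 trees

n h h n n h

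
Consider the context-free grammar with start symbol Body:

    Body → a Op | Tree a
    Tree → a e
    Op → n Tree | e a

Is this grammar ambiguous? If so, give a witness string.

Witness: a e a

Derivation 1: Body ⇒ a Op ⇒ a e a
Derivation 2: Body ⇒ Tree a ⇒ a e a

Two distinct leftmost derivations for the same string.

Ambiguous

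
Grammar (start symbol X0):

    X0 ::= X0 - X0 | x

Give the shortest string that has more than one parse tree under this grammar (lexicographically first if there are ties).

x - x - x

length 1: no string has ≥2 trees
length 3: no string has ≥2 trees
length 5: x - x - x has 2 parse trees

Two derivations of x - x - x:
  X0 ⇒ X0 - X0 ⇒ X0 - X0 - X0 ⇒ x - X0 - X0 ⇒ x - x - X0 ⇒ x - x - x
  X0 ⇒ X0 - X0 ⇒ x - X0 ⇒ x - X0 - X0 ⇒ x - x - X0 ⇒ x - x - x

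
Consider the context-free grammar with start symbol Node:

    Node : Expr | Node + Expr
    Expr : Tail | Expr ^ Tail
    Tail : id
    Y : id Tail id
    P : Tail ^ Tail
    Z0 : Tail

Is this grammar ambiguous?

Unambiguous

(Y, P, Z0 are unreachable from Node, so their rules don't affect L(Node).) This is a standard precedence ladder (Node over Expr over Tail), with each level left-recursive on its own operator ('+' at Node, '^' at Expr). That structure is LR(1), hence unambiguous.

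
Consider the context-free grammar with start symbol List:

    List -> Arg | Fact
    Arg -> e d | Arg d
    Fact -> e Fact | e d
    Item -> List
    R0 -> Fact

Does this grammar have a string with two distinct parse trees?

Witness: e d

Derivation 1: List ⇒ Arg ⇒ e d
Derivation 2: List ⇒ Fact ⇒ e d

Two distinct leftmost derivations for the same string.

Ambiguous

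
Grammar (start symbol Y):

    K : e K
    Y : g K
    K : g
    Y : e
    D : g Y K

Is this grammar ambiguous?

Unambiguous

(D is unreachable from Y, so its rules don't affect L(Y).) The reachable rules are right-linear with at most one rule per (nonterminal, next-terminal) pair. Each input token forces the next rule, so parsing is deterministic.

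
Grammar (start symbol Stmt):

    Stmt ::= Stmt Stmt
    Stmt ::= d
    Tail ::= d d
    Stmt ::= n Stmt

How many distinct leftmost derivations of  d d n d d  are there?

Parse trees for d d n d d:
  [Stmt [Stmt d] [Stmt [Stmt d] [Stmt [Stmt n [Stmt d]] [Stmt d]]]]
  [Stmt [Stmt d] [Stmt [Stmt d] [Stmt n [Stmt [Stmt d] [Stmt d]]]]]
  [Stmt [Stmt d] [Stmt [Stmt [Stmt d] [Stmt n [Stmt d]]] [Stmt d]]]
  [Stmt [Stmt [Stmt d] [Stmt d]] [Stmt [Stmt n [Stmt d]] [Stmt d]]]
  [Stmt [Stmt [Stmt d] [Stmt d]] [Stmt n [Stmt [Stmt d] [Stmt d]]]]
  [Stmt [Stmt [Stmt d] [Stmt [Stmt d] [Stmt n [Stmt d]]]] [Stmt d]]
  [Stmt [Stmt [Stmt [Stmt d] [Stmt d]] [Stmt n [Stmt d]]] [Stmt d]]

7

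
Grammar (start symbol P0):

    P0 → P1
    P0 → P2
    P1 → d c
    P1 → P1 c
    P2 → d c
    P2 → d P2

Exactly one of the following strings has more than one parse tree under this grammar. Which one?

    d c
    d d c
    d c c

d c

d c: 2 trees
d d c: 1 tree
d c c: 1 tree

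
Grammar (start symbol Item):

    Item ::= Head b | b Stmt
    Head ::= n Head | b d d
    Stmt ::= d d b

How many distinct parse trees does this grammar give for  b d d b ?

2

Parse trees for b d d b:
  [Item [Head b d d] b]
  [Item b [Stmt d d b]]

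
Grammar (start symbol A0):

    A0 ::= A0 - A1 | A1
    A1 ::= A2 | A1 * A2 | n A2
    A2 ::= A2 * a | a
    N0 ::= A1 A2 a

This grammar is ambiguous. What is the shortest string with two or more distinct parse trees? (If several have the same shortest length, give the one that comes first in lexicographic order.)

a * a

length 1: no string has ≥2 trees
length 2: no string has ≥2 trees
length 3: a * a has 2 parse trees

Two derivations of a * a:
  A0 ⇒ A1 ⇒ A2 ⇒ A2 * a ⇒ a * a
  A0 ⇒ A1 ⇒ A1 * A2 ⇒ A2 * A2 ⇒ a * A2 ⇒ a * a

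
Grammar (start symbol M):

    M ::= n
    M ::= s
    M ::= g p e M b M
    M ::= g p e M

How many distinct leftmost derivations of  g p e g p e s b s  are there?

Parse trees for g p e g p e s b s:
  [M g p e [M g p e [M s]] b [M s]]
  [M g p e [M g p e [M s] b [M s]]]

2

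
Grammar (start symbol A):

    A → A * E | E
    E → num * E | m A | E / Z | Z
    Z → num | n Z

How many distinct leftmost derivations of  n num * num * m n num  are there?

2

Parse trees for n num * num * m n num:
  [A [A [E [Z n [Z num]]]] * [E num * [E m [A [E [Z n [Z num]]]]]]]
  [A [A [A [E [Z n [Z num]]]] * [E [Z num]]] * [E m [A [E [Z n [Z num]]]]]]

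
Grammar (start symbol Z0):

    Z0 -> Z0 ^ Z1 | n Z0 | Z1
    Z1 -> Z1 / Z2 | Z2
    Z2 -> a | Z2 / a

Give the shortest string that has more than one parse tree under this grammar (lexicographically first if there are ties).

length 1: no string has ≥2 trees
length 2: no string has ≥2 trees
length 3: a / a has 2 parse trees

Two derivations of a / a:
  Z0 ⇒ Z1 ⇒ Z1 / Z2 ⇒ Z2 / Z2 ⇒ a / Z2 ⇒ a / a
  Z0 ⇒ Z1 ⇒ Z2 ⇒ Z2 / a ⇒ a / a

a / a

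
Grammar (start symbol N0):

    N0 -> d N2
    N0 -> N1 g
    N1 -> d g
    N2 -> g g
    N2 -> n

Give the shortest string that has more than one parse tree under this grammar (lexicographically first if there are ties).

length 2: no string has ≥2 trees
length 3: d g g has 2 parse trees

Two derivations of d g g:
  N0 ⇒ d N2 ⇒ d g g
  N0 ⇒ N1 g ⇒ d g g

d g g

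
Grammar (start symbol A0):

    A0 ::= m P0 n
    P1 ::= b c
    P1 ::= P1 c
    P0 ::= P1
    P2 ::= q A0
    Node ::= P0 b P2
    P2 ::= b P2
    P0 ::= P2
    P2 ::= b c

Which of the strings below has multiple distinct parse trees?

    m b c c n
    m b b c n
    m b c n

m b c c n: 1 tree
m b b c n: 1 tree
m b c n: 2 trees

m b c n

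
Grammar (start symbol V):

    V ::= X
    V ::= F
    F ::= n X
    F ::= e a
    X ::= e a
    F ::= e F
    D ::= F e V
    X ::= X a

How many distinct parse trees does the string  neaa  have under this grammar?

Parse trees for neaa:
  [V [F n [X [X e a] a]]]

1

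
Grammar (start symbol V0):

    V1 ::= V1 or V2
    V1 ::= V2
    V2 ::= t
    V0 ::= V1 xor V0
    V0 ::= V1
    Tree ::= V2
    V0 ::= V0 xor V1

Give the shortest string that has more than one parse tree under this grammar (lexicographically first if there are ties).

t xor t

length 1: no string has ≥2 trees
length 3: t xor t has 2 parse trees

Two derivations of t xor t:
  V0 ⇒ V1 xor V0 ⇒ V2 xor V0 ⇒ t xor V0 ⇒ t xor V1 ⇒ t xor V2 ⇒ t xor t
  V0 ⇒ V0 xor V1 ⇒ V1 xor V1 ⇒ V2 xor V1 ⇒ t xor V1 ⇒ t xor V2 ⇒ t xor t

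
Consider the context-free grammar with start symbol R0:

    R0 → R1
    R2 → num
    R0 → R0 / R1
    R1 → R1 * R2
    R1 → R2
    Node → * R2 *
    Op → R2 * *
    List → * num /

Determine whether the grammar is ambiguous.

Only R0, R1, R2 are reachable from R0; ignoring the rest: The grammar is stratified — R0 handles '/' (left-recursive), R1 handles '*', R2 atoms. Each operator has a fixed associativity and precedence level, so every string has one parse.

Unambiguous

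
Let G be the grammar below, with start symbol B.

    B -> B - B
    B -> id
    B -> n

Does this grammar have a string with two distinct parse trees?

Witness: id - id - id

Derivation 1: B ⇒ B - B ⇒ B - B - B ⇒ id - B - B ⇒ id - id - B ⇒ id - id - id
Derivation 2: B ⇒ B - B ⇒ id - B ⇒ id - B - B ⇒ id - id - B ⇒ id - id - id

Two distinct leftmost derivations for the same string.

Ambiguous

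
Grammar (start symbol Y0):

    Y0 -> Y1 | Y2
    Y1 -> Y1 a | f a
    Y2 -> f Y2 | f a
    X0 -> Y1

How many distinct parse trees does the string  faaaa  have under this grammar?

1

Parse trees for faaaa:
  [Y0 [Y1 [Y1 [Y1 [Y1 f a] a] a] a]]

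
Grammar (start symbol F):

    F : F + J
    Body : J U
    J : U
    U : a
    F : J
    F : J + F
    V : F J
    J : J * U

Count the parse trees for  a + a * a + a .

4

Parse trees for a + a * a + a:
  [F [F [F [J [U a]]] + [J [J [U a]] * [U a]]] + [J [U a]]]
  [F [F [J [U a]] + [F [J [J [U a]] * [U a]]]] + [J [U a]]]
  [F [J [U a]] + [F [F [J [J [U a]] * [U a]]] + [J [U a]]]]
  [F [J [U a]] + [F [J [J [U a]] * [U a]] + [F [J [U a]]]]]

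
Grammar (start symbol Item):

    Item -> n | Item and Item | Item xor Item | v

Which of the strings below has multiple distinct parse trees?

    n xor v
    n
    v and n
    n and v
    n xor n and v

n xor v: 1 tree
n: 1 tree
v and n: 1 tree
n and v: 1 tree
n xor n and v: 2 trees

n xor n and v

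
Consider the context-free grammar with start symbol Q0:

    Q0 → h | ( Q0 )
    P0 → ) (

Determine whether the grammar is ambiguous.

Only Q0 is reachable from Q0; ignoring the rest: L(Q0) is { openⁿ atom closeⁿ : n ≥ 0 }. The bracket depth fixes n, and the derivation is forced at every step.

Unambiguous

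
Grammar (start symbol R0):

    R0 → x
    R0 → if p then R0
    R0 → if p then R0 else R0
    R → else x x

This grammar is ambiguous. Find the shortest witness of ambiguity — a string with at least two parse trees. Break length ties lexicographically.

if p then if p then x else x

length 1: no string has ≥2 trees
length 4: no string has ≥2 trees
length 6: no string has ≥2 trees
length 7: no string has ≥2 trees
length 9: if p then if p then x else x has 2 parse trees

Two derivations of if p then if p then x else x:
  R0 ⇒ if p then R0 ⇒ if p then if p then R0 else R0 ⇒ if p then if p then x else R0 ⇒ if p then if p then x else x
  R0 ⇒ if p then R0 else R0 ⇒ if p then if p then R0 else R0 ⇒ if p then if p then x else R0 ⇒ if p then if p then x else x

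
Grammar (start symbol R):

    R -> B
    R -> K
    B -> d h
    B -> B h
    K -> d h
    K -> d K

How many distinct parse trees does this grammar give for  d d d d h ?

1

Parse trees for d d d d h:
  [R [K d [K d [K d [K d h]]]]]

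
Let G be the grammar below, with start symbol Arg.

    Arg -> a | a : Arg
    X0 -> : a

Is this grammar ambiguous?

Only Arg is reachable from Arg; ignoring the rest: The reachable grammar is A → atom sep A | atom. Each atom is followed by either the separator (recurse) or end-of-string (stop) — no choice point.

Unambiguous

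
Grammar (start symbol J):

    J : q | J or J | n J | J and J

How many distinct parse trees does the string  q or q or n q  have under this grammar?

2

Parse trees for q or q or n q:
  [J [J q] or [J [J q] or [J n [J q]]]]
  [J [J [J q] or [J q]] or [J n [J q]]]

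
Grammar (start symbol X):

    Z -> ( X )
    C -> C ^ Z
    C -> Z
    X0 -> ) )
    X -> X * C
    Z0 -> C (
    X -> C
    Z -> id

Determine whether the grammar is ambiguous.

Unambiguous

Only X, C, Z are reachable from X; ignoring the rest: The grammar is stratified — X handles '*' (left-recursive), C handles '^', Z atoms. Each operator has a fixed associativity and precedence level, so every string has one parse.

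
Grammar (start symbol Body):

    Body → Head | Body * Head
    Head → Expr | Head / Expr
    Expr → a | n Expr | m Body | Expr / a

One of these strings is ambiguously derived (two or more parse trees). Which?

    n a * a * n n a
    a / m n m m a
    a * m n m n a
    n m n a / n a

n m n a / n a

n a * a * n n a: 1 tree
a / m n m m a: 1 tree
a * m n m n a: 1 tree
n m n a / n a: 2 trees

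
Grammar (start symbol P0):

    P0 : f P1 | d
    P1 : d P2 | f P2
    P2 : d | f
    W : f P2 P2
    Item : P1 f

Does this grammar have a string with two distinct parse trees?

Unambiguous

Only P0, P1, P2 are reachable from P0; ignoring the rest: Restricted to the reachable nonterminals, every rule has the form A → t or A → t B, and no two rules for the same A share a first terminal. The grammar encodes a DFA — one run per string.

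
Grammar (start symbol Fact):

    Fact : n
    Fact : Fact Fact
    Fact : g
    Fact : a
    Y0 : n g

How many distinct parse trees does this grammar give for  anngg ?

Parse trees for anngg (showing first 6 of 14):
  [Fact [Fact a] [Fact [Fact n] [Fact [Fact n] [Fact [Fact g] [Fact g]]]]]
  [Fact [Fact a] [Fact [Fact n] [Fact [Fact [Fact n] [Fact g]] [Fact g]]]]
  [Fact [Fact a] [Fact [Fact [Fact n] [Fact n]] [Fact [Fact g] [Fact g]]]]
  [Fact [Fact a] [Fact [Fact [Fact n] [Fact [Fact n] [Fact g]]] [Fact g]]]
  [Fact [Fact a] [Fact [Fact [Fact [Fact n] [Fact n]] [Fact g]] [Fact g]]]
  [Fact [Fact [Fact a] [Fact n]] [Fact [Fact n] [Fact [Fact g] [Fact g]]]]

14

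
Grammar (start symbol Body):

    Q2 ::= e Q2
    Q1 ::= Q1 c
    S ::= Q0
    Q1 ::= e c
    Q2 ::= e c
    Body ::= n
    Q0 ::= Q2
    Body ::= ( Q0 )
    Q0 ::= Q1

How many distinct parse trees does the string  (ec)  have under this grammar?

2

Parse trees for (ec):
  [Body ( [Q0 [Q2 e c]] )]
  [Body ( [Q0 [Q1 e c]] )]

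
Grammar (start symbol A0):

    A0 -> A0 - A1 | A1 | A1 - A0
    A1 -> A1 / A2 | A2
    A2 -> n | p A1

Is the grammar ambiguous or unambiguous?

Witness: n - n

Derivation 1: A0 ⇒ A0 - A1 ⇒ A1 - A1 ⇒ A2 - A1 ⇒ n - A1 ⇒ n - A2 ⇒ n - n
Derivation 2: A0 ⇒ A1 - A0 ⇒ A2 - A0 ⇒ n - A0 ⇒ n - A1 ⇒ n - A2 ⇒ n - n

Two distinct leftmost derivations for the same string.

Ambiguous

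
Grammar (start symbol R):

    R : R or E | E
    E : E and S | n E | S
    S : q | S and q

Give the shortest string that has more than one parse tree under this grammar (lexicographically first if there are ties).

q and q

length 1: no string has ≥2 trees
length 2: no string has ≥2 trees
length 3: q and q has 2 parse trees

Two derivations of q and q:
  R ⇒ E ⇒ E and S ⇒ S and S ⇒ q and S ⇒ q and q
  R ⇒ E ⇒ S ⇒ S and q ⇒ q and q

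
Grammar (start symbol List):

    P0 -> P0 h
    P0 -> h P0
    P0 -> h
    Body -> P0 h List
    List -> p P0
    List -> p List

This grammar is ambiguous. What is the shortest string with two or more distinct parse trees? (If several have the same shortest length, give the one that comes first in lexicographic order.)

length 2: no string has ≥2 trees
length 3: p h h has 2 parse trees

Two derivations of p h h:
  List ⇒ p P0 ⇒ p P0 h ⇒ p h h
  List ⇒ p P0 ⇒ p h P0 ⇒ p h h

p h h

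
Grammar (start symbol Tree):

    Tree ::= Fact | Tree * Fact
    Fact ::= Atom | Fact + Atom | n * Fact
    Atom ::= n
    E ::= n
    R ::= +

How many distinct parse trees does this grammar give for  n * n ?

2

Parse trees for n * n:
  [Tree [Fact n * [Fact [Atom n]]]]
  [Tree [Tree [Fact [Atom n]]] * [Fact [Atom n]]]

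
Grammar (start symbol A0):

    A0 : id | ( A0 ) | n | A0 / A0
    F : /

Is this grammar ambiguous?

Ambiguous

Witness: id / id / id

Derivation 1: A0 ⇒ A0 / A0 ⇒ id / A0 ⇒ id / A0 / A0 ⇒ id / id / A0 ⇒ id / id / id
Derivation 2: A0 ⇒ A0 / A0 ⇒ A0 / A0 / A0 ⇒ id / A0 / A0 ⇒ id / id / A0 ⇒ id / id / id

Two distinct leftmost derivations for the same string.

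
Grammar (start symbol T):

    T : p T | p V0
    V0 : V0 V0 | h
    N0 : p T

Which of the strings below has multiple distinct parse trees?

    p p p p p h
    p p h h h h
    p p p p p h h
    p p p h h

p p h h h h

p p p p p h: 1 tree
p p h h h h: 5 trees
p p p p p h h: 1 tree
p p p h h: 1 tree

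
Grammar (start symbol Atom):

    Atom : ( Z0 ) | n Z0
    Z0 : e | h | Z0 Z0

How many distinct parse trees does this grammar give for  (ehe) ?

2

Parse trees for (ehe):
  [Atom ( [Z0 [Z0 e] [Z0 [Z0 h] [Z0 e]]] )]
  [Atom ( [Z0 [Z0 [Z0 e] [Z0 h]] [Z0 e]] )]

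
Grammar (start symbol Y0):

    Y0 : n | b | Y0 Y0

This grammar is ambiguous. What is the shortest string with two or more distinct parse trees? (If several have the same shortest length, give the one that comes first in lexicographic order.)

length 1: no string has ≥2 trees
length 2: no string has ≥2 trees
length 3: b b b has 2 parse trees

Two derivations of b b b:
  Y0 ⇒ Y0 Y0 ⇒ b Y0 ⇒ b Y0 Y0 ⇒ b b Y0 ⇒ b b b
  Y0 ⇒ Y0 Y0 ⇒ Y0 Y0 Y0 ⇒ b Y0 Y0 ⇒ b b Y0 ⇒ b b b

b b b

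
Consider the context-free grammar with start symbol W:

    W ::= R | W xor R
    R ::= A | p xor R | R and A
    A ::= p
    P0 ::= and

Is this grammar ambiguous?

Witness: p xor p

Derivation 1: W ⇒ R ⇒ p xor R ⇒ p xor A ⇒ p xor p
Derivation 2: W ⇒ W xor R ⇒ R xor R ⇒ A xor R ⇒ p xor R ⇒ p xor A ⇒ p xor p

Two distinct leftmost derivations for the same string.

Ambiguous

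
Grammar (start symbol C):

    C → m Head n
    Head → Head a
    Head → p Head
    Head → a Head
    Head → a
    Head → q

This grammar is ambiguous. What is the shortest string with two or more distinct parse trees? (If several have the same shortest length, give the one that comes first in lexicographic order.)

length 3: no string has ≥2 trees
length 4: m a a n has 2 parse trees

Two derivations of m a a n:
  C ⇒ m Head n ⇒ m Head a n ⇒ m a a n
  C ⇒ m Head n ⇒ m a Head n ⇒ m a a n

m a a n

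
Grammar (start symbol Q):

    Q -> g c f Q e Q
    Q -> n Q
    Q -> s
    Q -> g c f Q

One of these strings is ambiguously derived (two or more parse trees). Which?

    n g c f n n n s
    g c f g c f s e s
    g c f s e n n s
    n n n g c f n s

g c f g c f s e s

n g c f n n n s: 1 tree
g c f g c f s e s: 2 trees
g c f s e n n s: 1 tree
n n n g c f n s: 1 tree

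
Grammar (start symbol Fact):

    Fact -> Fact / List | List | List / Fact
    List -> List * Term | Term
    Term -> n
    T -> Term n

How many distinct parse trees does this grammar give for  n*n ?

1

Parse trees for n*n:
  [Fact [List [List [Term n]] * [Term n]]]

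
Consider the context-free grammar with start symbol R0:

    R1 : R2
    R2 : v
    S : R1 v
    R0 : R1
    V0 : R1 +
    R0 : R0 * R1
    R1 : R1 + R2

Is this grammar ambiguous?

Only R0, R1, R2 are reachable from R0; ignoring the rest: R0 → R0 * R1 | R1  ;  R1 → R1 + R2 | R2  — a left-associative chain with R2 at the bottom. Each string factors uniquely by precedence.

Unambiguous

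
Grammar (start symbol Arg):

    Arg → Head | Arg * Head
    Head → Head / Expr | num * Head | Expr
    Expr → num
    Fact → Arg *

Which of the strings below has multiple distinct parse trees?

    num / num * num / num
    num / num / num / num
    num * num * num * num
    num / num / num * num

num * num * num * num

num / num * num / num: 1 tree
num / num / num / num: 1 tree
num * num * num * num: 8 trees
num / num / num * num: 1 tree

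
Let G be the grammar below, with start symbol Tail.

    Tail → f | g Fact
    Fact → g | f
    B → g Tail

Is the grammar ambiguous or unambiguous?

(B is unreachable from Tail, so its rules don't affect L(Tail).) Restricted to the reachable nonterminals, every rule has the form A → t or A → t B, and no two rules for the same A share a first terminal. The grammar encodes a DFA — one run per string.

Unambiguous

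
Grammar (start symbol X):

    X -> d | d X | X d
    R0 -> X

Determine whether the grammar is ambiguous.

Witness: d d

Derivation 1: X ⇒ d X ⇒ d d
Derivation 2: X ⇒ X d ⇒ d d

Two distinct leftmost derivations for the same string.

Ambiguous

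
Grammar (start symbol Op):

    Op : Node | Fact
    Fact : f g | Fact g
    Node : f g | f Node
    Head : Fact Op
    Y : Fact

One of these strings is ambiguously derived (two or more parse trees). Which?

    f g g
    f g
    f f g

f g g: 1 tree
f g: 2 trees
f f g: 1 tree

f g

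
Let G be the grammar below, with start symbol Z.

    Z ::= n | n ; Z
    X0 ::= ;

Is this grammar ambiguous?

Unambiguous

(X0 is unreachable from Z, so its rules don't affect L(Z).) Right-recursive list with a separator: after each atom, whether the separator follows determines the rule. One parse per string.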